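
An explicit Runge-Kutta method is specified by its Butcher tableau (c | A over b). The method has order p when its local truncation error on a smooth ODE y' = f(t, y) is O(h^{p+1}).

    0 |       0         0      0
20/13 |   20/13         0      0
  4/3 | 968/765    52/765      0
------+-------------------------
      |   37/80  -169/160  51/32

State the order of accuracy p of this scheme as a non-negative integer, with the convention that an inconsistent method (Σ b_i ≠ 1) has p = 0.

b = (37/80, -169/160, 51/32)
c = (0, 20/13, 4/3)
Ac = (0, 0, 16/153)
Σ b_i: 37/80·1 + (-169/160)·1 + 51/32·1 = 1 ✓
b·c: (-169/160)·20/13 + 51/32·4/3 = 1/2 ✓
b·c²: (-169/160)·400/169 + 51/32·16/9 = 1/3 ✓
b·Ac: 51/32·16/153 = 1/6 ✓; 3 stages ⇒ order 3.

3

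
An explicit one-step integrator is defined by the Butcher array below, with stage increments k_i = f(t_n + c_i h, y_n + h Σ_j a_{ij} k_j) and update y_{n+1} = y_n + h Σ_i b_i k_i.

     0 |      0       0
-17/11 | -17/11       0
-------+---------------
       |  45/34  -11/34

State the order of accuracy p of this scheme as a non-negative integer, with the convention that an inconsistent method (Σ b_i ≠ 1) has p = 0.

2

b = (45/34, -11/34)
c = (0, -17/11)
Σ b_i: 45/34·1 + (-11/34)·1 = 1 ✓
b·c: (-11/34)·(-17/11) = 1/2 ✓; 2 stages ⇒ order 2.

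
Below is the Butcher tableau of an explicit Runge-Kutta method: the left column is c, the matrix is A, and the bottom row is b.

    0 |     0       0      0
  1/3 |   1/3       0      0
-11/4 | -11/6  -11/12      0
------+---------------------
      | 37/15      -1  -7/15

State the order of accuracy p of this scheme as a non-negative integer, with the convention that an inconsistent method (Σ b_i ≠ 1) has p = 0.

b = (37/15, -1, -7/15)
c = (0, 1/3, -11/4)
Ac = (0, 0, -11/36)
Σ b_i: 37/15·1 + (-1)·1 + (-7/15)·1 = 1 ✓
b·c: (-1)·1/3 + (-7/15)·(-11/4) = 19/20 ≠ 1/2 ⇒ order 1.

1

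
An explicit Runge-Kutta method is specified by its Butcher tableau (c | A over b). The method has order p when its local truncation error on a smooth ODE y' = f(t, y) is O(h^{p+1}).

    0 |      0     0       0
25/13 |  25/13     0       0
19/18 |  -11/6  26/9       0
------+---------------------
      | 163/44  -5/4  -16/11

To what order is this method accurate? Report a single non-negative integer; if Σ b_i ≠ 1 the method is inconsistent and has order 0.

b = (163/44, -5/4, -16/11)
c = (0, 25/13, 19/18)
Ac = (0, 0, 50/9)
Σ b_i: 163/44·1 + (-5/4)·1 + (-16/11)·1 = 1 ✓
b·c: (-5/4)·25/13 + (-16/11)·19/18 = -20279/5148 ≠ 1/2 ⇒ order 1.

1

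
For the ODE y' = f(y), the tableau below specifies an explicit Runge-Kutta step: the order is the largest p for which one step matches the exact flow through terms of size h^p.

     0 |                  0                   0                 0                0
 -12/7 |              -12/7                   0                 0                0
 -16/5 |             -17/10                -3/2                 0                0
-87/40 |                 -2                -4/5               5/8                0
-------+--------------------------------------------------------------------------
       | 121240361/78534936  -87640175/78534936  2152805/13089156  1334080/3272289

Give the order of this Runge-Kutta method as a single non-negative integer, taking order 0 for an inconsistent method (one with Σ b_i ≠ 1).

3

b = (121240361/78534936, -87640175/78534936, 2152805/13089156, 1334080/3272289)
c = (0, -12/7, -16/5, -87/40)
Ac = (0, 0, 18/7, -22/35)
Σ b_i: 121240361/78534936·1 + (-87640175/78534936)·1 + 2152805/13089156·1 + 1334080/3272289·1 = 1 ✓
b·c: (-87640175/78534936)·(-12/7) + 2152805/13089156·(-16/5) + 1334080/3272289·(-87/40) = 1/2 ✓
b·c²: (-87640175/78534936)·144/49 + 2152805/13089156·256/25 + 1334080/3272289·7569/1600 = 1/3 ✓
b·Ac: 2152805/13089156·18/7 + 1334080/3272289·(-22/35) = 1/6 ✓
b·c³: (-87640175/78534936)·(-1728/343) + 2152805/13089156·(-4096/125) + 1334080/3272289·(-658503/64000) = -18151703033/4581204600 ≠ 1/4 ⇒ order 3.
b·(c∘Ac): 2152805/13089156·(-288/35) + 1334080/3272289·957/700 = -30388744/38176705 ≠ 1/8
b·Ac²: 2152805/13089156·(-216/49) + 1334080/3272289·992/245 = 21204286/22906023 ≠ 1/12
b·A²c: 1334080/3272289·45/28 = 5002800/7635341 ≠ 1/24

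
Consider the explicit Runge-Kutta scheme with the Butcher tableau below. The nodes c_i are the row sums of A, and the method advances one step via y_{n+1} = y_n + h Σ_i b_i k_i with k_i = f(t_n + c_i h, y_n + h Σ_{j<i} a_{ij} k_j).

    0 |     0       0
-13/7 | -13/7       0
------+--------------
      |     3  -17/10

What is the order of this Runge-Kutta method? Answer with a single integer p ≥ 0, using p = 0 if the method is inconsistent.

b = (3, -17/10)
c = (0, -13/7)
Σ b_i: 3·1 + (-17/10)·1 = 13/10 ≠ 1 ⇒ order 0.

0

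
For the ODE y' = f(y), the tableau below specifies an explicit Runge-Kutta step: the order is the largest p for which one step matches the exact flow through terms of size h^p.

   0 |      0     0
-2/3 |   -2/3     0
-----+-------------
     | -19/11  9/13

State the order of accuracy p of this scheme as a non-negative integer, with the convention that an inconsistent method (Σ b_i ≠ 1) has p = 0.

b = (-19/11, 9/13)
c = (0, -2/3)
Σ b_i: (-19/11)·1 + 9/13·1 = -148/143 ≠ 1 ⇒ order 0.

0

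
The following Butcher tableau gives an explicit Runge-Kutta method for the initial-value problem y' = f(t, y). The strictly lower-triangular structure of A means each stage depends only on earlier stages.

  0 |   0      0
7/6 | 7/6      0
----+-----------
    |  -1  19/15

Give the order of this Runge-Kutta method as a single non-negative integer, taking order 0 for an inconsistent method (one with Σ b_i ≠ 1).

b = (-1, 19/15)
c = (0, 7/6)
Σ b_i: (-1)·1 + 19/15·1 = 4/15 ≠ 1 ⇒ order 0.

0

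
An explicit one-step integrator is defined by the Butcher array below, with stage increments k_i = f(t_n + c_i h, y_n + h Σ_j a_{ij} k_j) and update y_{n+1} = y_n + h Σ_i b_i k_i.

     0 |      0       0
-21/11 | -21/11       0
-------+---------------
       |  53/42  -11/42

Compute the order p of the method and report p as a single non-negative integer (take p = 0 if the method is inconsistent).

2

b = (53/42, -11/42)
c = (0, -21/11)
Σ b_i: 53/42·1 + (-11/42)·1 = 1 ✓
b·c: (-11/42)·(-21/11) = 1/2 ✓; 2 stages ⇒ order 2.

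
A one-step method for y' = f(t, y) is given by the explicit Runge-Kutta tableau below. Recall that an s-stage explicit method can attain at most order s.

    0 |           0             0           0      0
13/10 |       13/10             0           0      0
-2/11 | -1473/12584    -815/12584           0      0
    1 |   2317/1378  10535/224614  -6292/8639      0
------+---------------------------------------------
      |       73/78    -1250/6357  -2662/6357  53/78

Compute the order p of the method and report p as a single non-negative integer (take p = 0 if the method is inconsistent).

4

b = (73/78, -1250/6357, -2662/6357, 53/78)
c = (0, 13/10, -2/11, 1)
Ac = (0, 0, -163/1936, 41/212)
Σ b_i: 73/78·1 + (-1250/6357)·1 + (-2662/6357)·1 + 53/78·1 = 1 ✓
b·c: (-1250/6357)·13/10 + (-2662/6357)·(-2/11) + 53/78·1 = 1/2 ✓
b·c²: (-1250/6357)·169/100 + (-2662/6357)·4/121 + 53/78·1 = 1/3 ✓
b·Ac: (-2662/6357)·(-163/1936) + 53/78·41/212 = 1/6 ✓
b·c³: (-1250/6357)·2197/1000 + (-2662/6357)·(-8/1331) + 53/78·1 = 1/4 ✓
b·(c∘Ac): (-2662/6357)·163/10648 + 53/78·41/212 = 1/8 ✓
b·Ac²: (-2662/6357)·(-2119/19360) + 53/78·117/2120 = 1/12 ✓
b·A²c: 53/78·13/212 = 1/24 ✓; 4 stages ⇒ order 4.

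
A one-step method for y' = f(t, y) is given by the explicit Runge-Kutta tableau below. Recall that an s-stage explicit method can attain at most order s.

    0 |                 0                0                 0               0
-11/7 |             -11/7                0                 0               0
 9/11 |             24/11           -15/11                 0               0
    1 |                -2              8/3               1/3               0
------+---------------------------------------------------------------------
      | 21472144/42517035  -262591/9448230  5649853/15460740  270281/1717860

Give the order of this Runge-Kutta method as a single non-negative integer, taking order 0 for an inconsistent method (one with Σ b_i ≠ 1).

3

b = (21472144/42517035, -262591/9448230, 5649853/15460740, 270281/1717860)
c = (0, -11/7, 9/11, 1)
Ac = (0, 0, 15/7, -905/231)
Σ b_i: 21472144/42517035·1 + (-262591/9448230)·1 + 5649853/15460740·1 + 270281/1717860·1 = 1 ✓
b·c: (-262591/9448230)·(-11/7) + 5649853/15460740·9/11 + 270281/1717860·1 = 1/2 ✓
b·c²: (-262591/9448230)·121/49 + 5649853/15460740·81/121 + 270281/1717860·1 = 1/3 ✓
b·Ac: 5649853/15460740·15/7 + 270281/1717860·(-905/231) = 1/6 ✓
b·c³: (-262591/9448230)·(-1331/343) + 5649853/15460740·729/1331 + 270281/1717860·1 = 30776113/66137610 ≠ 1/4 ⇒ order 3.
b·(c∘Ac): 5649853/15460740·135/77 + 270281/1717860·(-905/231) = 43814/1803753 ≠ 1/8
b·Ac²: 5649853/15460740·(-165/49) + 270281/1717860·121097/17787 = -1505737/9448230 ≠ 1/12
b·A²c: 270281/1717860·5/7 = 270281/2405004 ≠ 1/24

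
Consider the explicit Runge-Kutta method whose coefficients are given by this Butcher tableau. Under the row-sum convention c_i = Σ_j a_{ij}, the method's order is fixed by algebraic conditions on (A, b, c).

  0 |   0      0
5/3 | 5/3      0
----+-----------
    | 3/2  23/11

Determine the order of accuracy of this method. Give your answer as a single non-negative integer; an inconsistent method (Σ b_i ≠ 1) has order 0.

0

b = (3/2, 23/11)
c = (0, 5/3)
Σ b_i: 3/2·1 + 23/11·1 = 79/22 ≠ 1 ⇒ order 0.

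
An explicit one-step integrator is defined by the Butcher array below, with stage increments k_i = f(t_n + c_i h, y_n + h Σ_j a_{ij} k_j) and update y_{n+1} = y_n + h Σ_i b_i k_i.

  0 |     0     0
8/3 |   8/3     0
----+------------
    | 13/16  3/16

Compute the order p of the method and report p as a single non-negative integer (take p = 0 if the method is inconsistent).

2

b = (13/16, 3/16)
c = (0, 8/3)
Σ b_i: 13/16·1 + 3/16·1 = 1 ✓
b·c: 3/16·8/3 = 1/2 ✓; 2 stages ⇒ order 2.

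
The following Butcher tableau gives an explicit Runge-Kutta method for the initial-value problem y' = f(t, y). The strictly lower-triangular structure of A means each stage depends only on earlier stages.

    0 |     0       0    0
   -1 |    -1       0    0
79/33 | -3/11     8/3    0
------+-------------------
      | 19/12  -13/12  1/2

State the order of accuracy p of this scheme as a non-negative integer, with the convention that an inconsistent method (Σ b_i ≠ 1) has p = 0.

1

b = (19/12, -13/12, 1/2)
c = (0, -1, 79/33)
Ac = (0, 0, -8/3)
Σ b_i: 19/12·1 + (-13/12)·1 + 1/2·1 = 1 ✓
b·c: (-13/12)·(-1) + 1/2·79/33 = 301/132 ≠ 1/2 ⇒ order 1.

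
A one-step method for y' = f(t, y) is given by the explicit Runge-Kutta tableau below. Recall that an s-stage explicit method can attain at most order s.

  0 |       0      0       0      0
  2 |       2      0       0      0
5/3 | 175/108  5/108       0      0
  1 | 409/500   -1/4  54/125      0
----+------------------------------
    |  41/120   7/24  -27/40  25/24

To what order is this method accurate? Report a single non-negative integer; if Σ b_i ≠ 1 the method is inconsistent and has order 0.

4

b = (41/120, 7/24, -27/40, 25/24)
c = (0, 2, 5/3, 1)
Ac = (0, 0, 5/54, 11/50)
Σ b_i: 41/120·1 + 7/24·1 + (-27/40)·1 + 25/24·1 = 1 ✓
b·c: 7/24·2 + (-27/40)·5/3 + 25/24·1 = 1/2 ✓
b·c²: 7/24·4 + (-27/40)·25/9 + 25/24·1 = 1/3 ✓
b·Ac: (-27/40)·5/54 + 25/24·11/50 = 1/6 ✓
b·c³: 7/24·8 + (-27/40)·125/27 + 25/24·1 = 1/4 ✓
b·(c∘Ac): (-27/40)·25/162 + 25/24·11/50 = 1/8 ✓
b·Ac²: (-27/40)·5/27 + 25/24·1/5 = 1/12 ✓
b·A²c: 25/24·1/25 = 1/24 ✓; 4 stages ⇒ order 4.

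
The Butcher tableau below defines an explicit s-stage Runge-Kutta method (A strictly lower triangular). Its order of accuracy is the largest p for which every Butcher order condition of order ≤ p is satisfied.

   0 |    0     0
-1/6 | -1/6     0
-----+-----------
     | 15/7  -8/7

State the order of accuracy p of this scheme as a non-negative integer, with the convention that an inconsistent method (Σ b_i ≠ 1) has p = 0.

b = (15/7, -8/7)
c = (0, -1/6)
Σ b_i: 15/7·1 + (-8/7)·1 = 1 ✓
b·c: (-8/7)·(-1/6) = 4/21 ≠ 1/2 ⇒ order 1.

1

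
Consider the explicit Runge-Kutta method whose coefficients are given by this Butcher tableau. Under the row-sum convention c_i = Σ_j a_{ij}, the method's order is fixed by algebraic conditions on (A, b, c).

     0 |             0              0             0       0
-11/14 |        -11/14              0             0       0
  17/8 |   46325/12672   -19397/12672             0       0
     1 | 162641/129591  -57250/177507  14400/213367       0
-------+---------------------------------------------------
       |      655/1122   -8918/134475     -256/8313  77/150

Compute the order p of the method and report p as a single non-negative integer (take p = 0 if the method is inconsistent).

b = (655/1122, -8918/134475, -256/8313, 77/150)
c = (0, -11/14, 17/8, 1)
Ac = (0, 0, 2771/2304, 25/63)
Σ b_i: 655/1122·1 + (-8918/134475)·1 + (-256/8313)·1 + 77/150·1 = 1 ✓
b·c: (-8918/134475)·(-11/14) + (-256/8313)·17/8 + 77/150·1 = 1/2 ✓
b·c²: (-8918/134475)·121/196 + (-256/8313)·289/64 + 77/150·1 = 1/3 ✓
b·Ac: (-256/8313)·2771/2304 + 77/150·25/63 = 1/6 ✓
b·c³: (-8918/134475)·(-1331/2744) + (-256/8313)·4913/512 + 77/150·1 = 1/4 ✓
b·(c∘Ac): (-256/8313)·47107/18432 + 77/150·25/63 = 1/8 ✓
b·Ac²: (-256/8313)·(-30481/32256) + 77/150·1025/9702 = 1/12 ✓
b·A²c: 77/150·25/308 = 1/24 ✓; 4 stages ⇒ order 4.

4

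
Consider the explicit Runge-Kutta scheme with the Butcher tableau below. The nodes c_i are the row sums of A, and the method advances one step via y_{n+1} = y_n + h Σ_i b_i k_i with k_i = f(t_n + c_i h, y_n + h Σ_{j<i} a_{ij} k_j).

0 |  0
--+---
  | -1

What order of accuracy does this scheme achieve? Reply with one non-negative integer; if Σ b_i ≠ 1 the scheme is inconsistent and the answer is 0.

0

b = (-1)
c = (0)
Σ b_i: (-1)·1 = -1 ≠ 1 ⇒ order 0.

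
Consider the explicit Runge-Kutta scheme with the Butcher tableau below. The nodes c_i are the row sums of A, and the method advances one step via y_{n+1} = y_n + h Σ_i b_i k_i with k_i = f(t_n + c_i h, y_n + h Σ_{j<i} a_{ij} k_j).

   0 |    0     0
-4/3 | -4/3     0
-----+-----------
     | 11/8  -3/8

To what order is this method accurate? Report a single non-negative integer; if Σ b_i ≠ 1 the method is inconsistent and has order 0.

2

b = (11/8, -3/8)
c = (0, -4/3)
Σ b_i: 11/8·1 + (-3/8)·1 = 1 ✓
b·c: (-3/8)·(-4/3) = 1/2 ✓; 2 stages ⇒ order 2.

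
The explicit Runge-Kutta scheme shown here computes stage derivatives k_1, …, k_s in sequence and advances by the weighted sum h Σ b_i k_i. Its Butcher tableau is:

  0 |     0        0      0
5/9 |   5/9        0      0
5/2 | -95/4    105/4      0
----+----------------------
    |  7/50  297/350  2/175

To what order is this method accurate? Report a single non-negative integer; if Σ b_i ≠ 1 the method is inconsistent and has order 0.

b = (7/50, 297/350, 2/175)
c = (0, 5/9, 5/2)
Ac = (0, 0, 175/12)
Σ b_i: 7/50·1 + 297/350·1 + 2/175·1 = 1 ✓
b·c: 297/350·5/9 + 2/175·5/2 = 1/2 ✓
b·c²: 297/350·25/81 + 2/175·25/4 = 1/3 ✓
b·Ac: 2/175·175/12 = 1/6 ✓; 3 stages ⇒ order 3.

3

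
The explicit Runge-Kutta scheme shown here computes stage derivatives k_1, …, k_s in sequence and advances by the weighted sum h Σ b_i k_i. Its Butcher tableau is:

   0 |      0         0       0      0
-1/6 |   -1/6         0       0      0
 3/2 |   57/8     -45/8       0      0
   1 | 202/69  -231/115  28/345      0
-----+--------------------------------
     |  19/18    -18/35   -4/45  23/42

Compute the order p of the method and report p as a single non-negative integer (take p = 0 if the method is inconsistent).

4

b = (19/18, -18/35, -4/45, 23/42)
c = (0, -1/6, 3/2, 1)
Ac = (0, 0, 15/16, 21/46)
Σ b_i: 19/18·1 + (-18/35)·1 + (-4/45)·1 + 23/42·1 = 1 ✓
b·c: (-18/35)·(-1/6) + (-4/45)·3/2 + 23/42·1 = 1/2 ✓
b·c²: (-18/35)·1/36 + (-4/45)·9/4 + 23/42·1 = 1/3 ✓
b·Ac: (-4/45)·15/16 + 23/42·21/46 = 1/6 ✓
b·c³: (-18/35)·(-1/216) + (-4/45)·27/8 + 23/42·1 = 1/4 ✓
b·(c∘Ac): (-4/45)·45/32 + 23/42·21/46 = 1/8 ✓
b·Ac²: (-4/45)·(-5/32) + 23/42·35/276 = 1/12 ✓
b·A²c: 23/42·7/92 = 1/24 ✓; 4 stages ⇒ order 4.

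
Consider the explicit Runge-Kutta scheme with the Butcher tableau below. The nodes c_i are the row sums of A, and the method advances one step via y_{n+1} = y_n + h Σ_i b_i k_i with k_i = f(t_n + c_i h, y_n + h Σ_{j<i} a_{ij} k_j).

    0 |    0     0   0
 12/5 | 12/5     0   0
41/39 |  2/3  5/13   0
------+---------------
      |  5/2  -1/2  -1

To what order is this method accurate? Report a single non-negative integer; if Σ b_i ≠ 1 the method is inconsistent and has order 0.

1

b = (5/2, -1/2, -1)
c = (0, 12/5, 41/39)
Ac = (0, 0, 12/13)
Σ b_i: 5/2·1 + (-1/2)·1 + (-1)·1 = 1 ✓
b·c: (-1/2)·12/5 + (-1)·41/39 = -439/195 ≠ 1/2 ⇒ order 1.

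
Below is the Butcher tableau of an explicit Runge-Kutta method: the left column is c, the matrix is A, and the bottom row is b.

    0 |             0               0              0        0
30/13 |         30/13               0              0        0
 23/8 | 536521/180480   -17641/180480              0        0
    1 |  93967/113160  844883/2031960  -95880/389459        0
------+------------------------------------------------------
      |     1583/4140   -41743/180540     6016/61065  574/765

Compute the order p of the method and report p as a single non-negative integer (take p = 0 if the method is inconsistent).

b = (1583/4140, -41743/180540, 6016/61065, 574/765)
c = (0, 30/13, 23/8, 1)
Ac = (0, 0, -1357/6016, 289/1148)
Σ b_i: 1583/4140·1 + (-41743/180540)·1 + 6016/61065·1 + 574/765·1 = 1 ✓
b·c: (-41743/180540)·30/13 + 6016/61065·23/8 + 574/765·1 = 1/2 ✓
b·c²: (-41743/180540)·900/169 + 6016/61065·529/64 + 574/765·1 = 1/3 ✓
b·Ac: 6016/61065·(-1357/6016) + 574/765·289/1148 = 1/6 ✓
b·c³: (-41743/180540)·27000/2197 + 6016/61065·12167/512 + 574/765·1 = 1/4 ✓
b·(c∘Ac): 6016/61065·(-31211/48128) + 574/765·289/1148 = 1/8 ✓
b·Ac²: 6016/61065·(-20355/39104) + 574/765·765/4264 = 1/12 ✓
b·A²c: 574/765·255/4592 = 1/24 ✓; 4 stages ⇒ order 4.

4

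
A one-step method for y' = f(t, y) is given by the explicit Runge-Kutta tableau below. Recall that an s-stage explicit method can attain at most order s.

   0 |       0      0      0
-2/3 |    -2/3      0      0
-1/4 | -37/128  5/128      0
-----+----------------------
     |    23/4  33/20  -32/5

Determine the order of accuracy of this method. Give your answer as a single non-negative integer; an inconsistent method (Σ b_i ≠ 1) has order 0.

b = (23/4, 33/20, -32/5)
c = (0, -2/3, -1/4)
Ac = (0, 0, -5/192)
Σ b_i: 23/4·1 + 33/20·1 + (-32/5)·1 = 1 ✓
b·c: 33/20·(-2/3) + (-32/5)·(-1/4) = 1/2 ✓
b·c²: 33/20·4/9 + (-32/5)·1/16 = 1/3 ✓
b·Ac: (-32/5)·(-5/192) = 1/6 ✓; 3 stages ⇒ order 3.

3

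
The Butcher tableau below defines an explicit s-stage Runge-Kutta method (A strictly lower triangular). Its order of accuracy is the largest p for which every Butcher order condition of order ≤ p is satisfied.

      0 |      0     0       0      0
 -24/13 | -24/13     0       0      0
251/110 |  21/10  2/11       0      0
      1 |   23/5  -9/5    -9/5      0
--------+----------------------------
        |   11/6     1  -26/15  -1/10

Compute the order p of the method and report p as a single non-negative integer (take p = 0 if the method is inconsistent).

1

b = (11/6, 1, -26/15, -1/10)
c = (0, -24/13, 251/110, 1)
Ac = (0, 0, -48/143, -5607/7150)
Σ b_i: 11/6·1 + 1·1 + (-26/15)·1 + (-1/10)·1 = 1 ✓
b·c: 1·(-24/13) + (-26/15)·251/110 + (-1/10)·1 = -126583/21450 ≠ 1/2 ⇒ order 1.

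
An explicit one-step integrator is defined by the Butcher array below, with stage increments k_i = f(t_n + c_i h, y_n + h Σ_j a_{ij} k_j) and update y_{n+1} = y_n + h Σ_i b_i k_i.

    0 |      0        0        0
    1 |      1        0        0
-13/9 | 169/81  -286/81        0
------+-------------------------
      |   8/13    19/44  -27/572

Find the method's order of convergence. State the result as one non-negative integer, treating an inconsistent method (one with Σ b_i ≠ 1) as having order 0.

3

b = (8/13, 19/44, -27/572)
c = (0, 1, -13/9)
Ac = (0, 0, -286/81)
Σ b_i: 8/13·1 + 19/44·1 + (-27/572)·1 = 1 ✓
b·c: 19/44·1 + (-27/572)·(-13/9) = 1/2 ✓
b·c²: 19/44·1 + (-27/572)·169/81 = 1/3 ✓
b·Ac: (-27/572)·(-286/81) = 1/6 ✓; 3 stages ⇒ order 3.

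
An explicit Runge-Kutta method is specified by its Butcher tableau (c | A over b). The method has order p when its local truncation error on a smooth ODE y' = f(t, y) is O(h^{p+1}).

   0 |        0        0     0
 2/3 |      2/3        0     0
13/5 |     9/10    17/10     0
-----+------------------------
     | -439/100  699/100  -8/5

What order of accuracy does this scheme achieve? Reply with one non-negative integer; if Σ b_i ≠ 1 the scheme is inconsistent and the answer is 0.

b = (-439/100, 699/100, -8/5)
c = (0, 2/3, 13/5)
Ac = (0, 0, 17/15)
Σ b_i: (-439/100)·1 + 699/100·1 + (-8/5)·1 = 1 ✓
b·c: 699/100·2/3 + (-8/5)·13/5 = 1/2 ✓
b·c²: 699/100·4/9 + (-8/5)·169/25 = -2891/375 ≠ 1/3 ⇒ order 2.
b·Ac: (-8/5)·17/15 = -136/75 ≠ 1/6

2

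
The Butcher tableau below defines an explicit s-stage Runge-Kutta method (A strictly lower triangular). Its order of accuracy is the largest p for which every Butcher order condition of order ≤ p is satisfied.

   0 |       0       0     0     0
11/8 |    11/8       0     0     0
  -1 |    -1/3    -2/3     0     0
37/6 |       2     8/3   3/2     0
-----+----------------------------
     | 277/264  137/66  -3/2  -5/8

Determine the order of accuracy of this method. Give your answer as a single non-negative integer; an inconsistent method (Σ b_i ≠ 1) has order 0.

2

b = (277/264, 137/66, -3/2, -5/8)
c = (0, 11/8, -1, 37/6)
Ac = (0, 0, -11/12, 13/6)
Σ b_i: 277/264·1 + 137/66·1 + (-3/2)·1 + (-5/8)·1 = 1 ✓
b·c: 137/66·11/8 + (-3/2)·(-1) + (-5/8)·37/6 = 1/2 ✓
b·c²: 137/66·121/64 + (-3/2)·1 + (-5/8)·1369/36 = -24587/1152 ≠ 1/3 ⇒ order 2.
b·Ac: (-3/2)·(-11/12) + (-5/8)·13/6 = 1/48 ≠ 1/6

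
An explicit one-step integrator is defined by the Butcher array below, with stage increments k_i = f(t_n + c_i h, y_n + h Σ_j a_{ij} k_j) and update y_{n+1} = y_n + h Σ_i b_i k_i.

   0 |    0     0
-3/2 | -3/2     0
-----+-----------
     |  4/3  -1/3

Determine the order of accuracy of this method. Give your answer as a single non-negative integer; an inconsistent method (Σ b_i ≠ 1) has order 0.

2

b = (4/3, -1/3)
c = (0, -3/2)
Σ b_i: 4/3·1 + (-1/3)·1 = 1 ✓
b·c: (-1/3)·(-3/2) = 1/2 ✓; 2 stages ⇒ order 2.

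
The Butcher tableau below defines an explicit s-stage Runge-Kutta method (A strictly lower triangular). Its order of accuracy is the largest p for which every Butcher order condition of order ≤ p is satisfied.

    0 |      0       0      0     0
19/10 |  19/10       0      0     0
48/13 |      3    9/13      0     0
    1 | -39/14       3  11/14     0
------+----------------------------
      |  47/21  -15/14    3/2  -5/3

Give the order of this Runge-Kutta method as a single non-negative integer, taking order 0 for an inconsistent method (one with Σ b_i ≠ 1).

1

b = (47/21, -15/14, 3/2, -5/3)
c = (0, 19/10, 48/13, 1)
Ac = (0, 0, 171/130, 7827/910)
Σ b_i: 47/21·1 + (-15/14)·1 + 3/2·1 + (-5/3)·1 = 1 ✓
b·c: (-15/14)·19/10 + 3/2·48/13 + (-5/3)·1 = 2005/1092 ≠ 1/2 ⇒ order 1.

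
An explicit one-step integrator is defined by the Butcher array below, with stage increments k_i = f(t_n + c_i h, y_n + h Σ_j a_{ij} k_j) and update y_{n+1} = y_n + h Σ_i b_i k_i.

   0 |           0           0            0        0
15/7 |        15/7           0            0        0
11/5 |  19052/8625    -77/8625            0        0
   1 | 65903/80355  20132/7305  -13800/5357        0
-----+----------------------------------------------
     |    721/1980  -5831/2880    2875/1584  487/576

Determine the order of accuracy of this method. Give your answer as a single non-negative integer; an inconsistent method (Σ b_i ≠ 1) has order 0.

b = (721/1980, -5831/2880, 2875/1584, 487/576)
c = (0, 15/7, 11/5, 1)
Ac = (0, 0, -11/575, 116/487)
Σ b_i: 721/1980·1 + (-5831/2880)·1 + 2875/1584·1 + 487/576·1 = 1 ✓
b·c: (-5831/2880)·15/7 + 2875/1584·11/5 + 487/576·1 = 1/2 ✓
b·c²: (-5831/2880)·225/49 + 2875/1584·121/25 + 487/576·1 = 1/3 ✓
b·Ac: 2875/1584·(-11/575) + 487/576·116/487 = 1/6 ✓
b·c³: (-5831/2880)·3375/343 + 2875/1584·1331/125 + 487/576·1 = 1/4 ✓
b·(c∘Ac): 2875/1584·(-121/2875) + 487/576·116/487 = 1/8 ✓
b·Ac²: 2875/1584·(-33/805) + 487/576·636/3409 = 1/12 ✓
b·A²c: 487/576·24/487 = 1/24 ✓; 4 stages ⇒ order 4.

4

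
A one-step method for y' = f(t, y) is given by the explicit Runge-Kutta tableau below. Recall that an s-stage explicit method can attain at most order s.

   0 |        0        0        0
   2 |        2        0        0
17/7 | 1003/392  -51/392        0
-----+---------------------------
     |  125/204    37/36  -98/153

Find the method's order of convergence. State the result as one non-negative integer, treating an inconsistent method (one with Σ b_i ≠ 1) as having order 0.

3

b = (125/204, 37/36, -98/153)
c = (0, 2, 17/7)
Ac = (0, 0, -51/196)
Σ b_i: 125/204·1 + 37/36·1 + (-98/153)·1 = 1 ✓
b·c: 37/36·2 + (-98/153)·17/7 = 1/2 ✓
b·c²: 37/36·4 + (-98/153)·289/49 = 1/3 ✓
b·Ac: (-98/153)·(-51/196) = 1/6 ✓; 3 stages ⇒ order 3.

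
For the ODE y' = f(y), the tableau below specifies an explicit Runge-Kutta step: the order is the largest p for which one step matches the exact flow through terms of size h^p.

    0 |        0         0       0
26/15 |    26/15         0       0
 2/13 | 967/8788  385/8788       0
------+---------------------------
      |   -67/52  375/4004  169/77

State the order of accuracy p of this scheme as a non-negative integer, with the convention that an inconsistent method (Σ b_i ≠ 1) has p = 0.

3

b = (-67/52, 375/4004, 169/77)
c = (0, 26/15, 2/13)
Ac = (0, 0, 77/1014)
Σ b_i: (-67/52)·1 + 375/4004·1 + 169/77·1 = 1 ✓
b·c: 375/4004·26/15 + 169/77·2/13 = 1/2 ✓
b·c²: 375/4004·676/225 + 169/77·4/169 = 1/3 ✓
b·Ac: 169/77·77/1014 = 1/6 ✓; 3 stages ⇒ order 3.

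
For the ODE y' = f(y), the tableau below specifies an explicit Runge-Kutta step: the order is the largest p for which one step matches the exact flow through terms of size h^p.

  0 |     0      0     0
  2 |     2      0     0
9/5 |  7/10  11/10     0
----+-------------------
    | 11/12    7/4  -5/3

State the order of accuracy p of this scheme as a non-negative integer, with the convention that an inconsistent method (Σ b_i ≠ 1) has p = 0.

b = (11/12, 7/4, -5/3)
c = (0, 2, 9/5)
Ac = (0, 0, 11/5)
Σ b_i: 11/12·1 + 7/4·1 + (-5/3)·1 = 1 ✓
b·c: 7/4·2 + (-5/3)·9/5 = 1/2 ✓
b·c²: 7/4·4 + (-5/3)·81/25 = 8/5 ≠ 1/3 ⇒ order 2.
b·Ac: (-5/3)·11/5 = -11/3 ≠ 1/6

2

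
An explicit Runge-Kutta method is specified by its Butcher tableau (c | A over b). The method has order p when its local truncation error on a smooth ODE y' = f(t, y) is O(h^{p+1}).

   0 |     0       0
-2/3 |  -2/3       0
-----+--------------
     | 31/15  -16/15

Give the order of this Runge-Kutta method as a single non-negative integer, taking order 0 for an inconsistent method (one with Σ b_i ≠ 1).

1

b = (31/15, -16/15)
c = (0, -2/3)
Σ b_i: 31/15·1 + (-16/15)·1 = 1 ✓
b·c: (-16/15)·(-2/3) = 32/45 ≠ 1/2 ⇒ order 1.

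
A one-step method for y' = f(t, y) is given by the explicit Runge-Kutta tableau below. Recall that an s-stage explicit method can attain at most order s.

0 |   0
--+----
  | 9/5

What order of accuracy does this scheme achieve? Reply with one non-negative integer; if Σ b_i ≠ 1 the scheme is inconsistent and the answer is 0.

0

b = (9/5)
c = (0)
Σ b_i: 9/5·1 = 9/5 ≠ 1 ⇒ order 0.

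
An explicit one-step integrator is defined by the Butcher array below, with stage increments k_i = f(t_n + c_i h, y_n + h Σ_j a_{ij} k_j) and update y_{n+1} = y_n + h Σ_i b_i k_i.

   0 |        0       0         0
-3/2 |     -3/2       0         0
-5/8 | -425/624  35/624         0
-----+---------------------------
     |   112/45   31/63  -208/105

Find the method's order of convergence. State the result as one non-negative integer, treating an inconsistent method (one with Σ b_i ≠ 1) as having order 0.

3

b = (112/45, 31/63, -208/105)
c = (0, -3/2, -5/8)
Ac = (0, 0, -35/416)
Σ b_i: 112/45·1 + 31/63·1 + (-208/105)·1 = 1 ✓
b·c: 31/63·(-3/2) + (-208/105)·(-5/8) = 1/2 ✓
b·c²: 31/63·9/4 + (-208/105)·25/64 = 1/3 ✓
b·Ac: (-208/105)·(-35/416) = 1/6 ✓; 3 stages ⇒ order 3.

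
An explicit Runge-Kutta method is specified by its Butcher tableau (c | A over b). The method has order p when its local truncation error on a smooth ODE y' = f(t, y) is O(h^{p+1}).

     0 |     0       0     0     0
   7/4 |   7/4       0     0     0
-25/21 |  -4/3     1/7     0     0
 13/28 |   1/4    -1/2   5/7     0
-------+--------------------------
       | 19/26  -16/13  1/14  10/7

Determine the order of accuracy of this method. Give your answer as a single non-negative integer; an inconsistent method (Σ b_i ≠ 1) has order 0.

b = (19/26, -16/13, 1/14, 10/7)
c = (0, 7/4, -25/21, 13/28)
Ac = (0, 0, 1/4, -2029/1176)
Σ b_i: 19/26·1 + (-16/13)·1 + 1/14·1 + 10/7·1 = 1 ✓
b·c: (-16/13)·7/4 + 1/14·(-25/21) + 10/7·13/28 = -3011/1911 ≠ 1/2 ⇒ order 1.

1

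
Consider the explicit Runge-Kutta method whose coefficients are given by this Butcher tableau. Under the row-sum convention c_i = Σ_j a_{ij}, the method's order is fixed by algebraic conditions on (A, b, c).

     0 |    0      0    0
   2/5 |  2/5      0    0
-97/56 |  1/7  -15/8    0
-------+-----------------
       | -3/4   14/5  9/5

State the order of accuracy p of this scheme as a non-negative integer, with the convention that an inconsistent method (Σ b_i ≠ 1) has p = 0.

0

b = (-3/4, 14/5, 9/5)
c = (0, 2/5, -97/56)
Ac = (0, 0, -3/4)
Σ b_i: (-3/4)·1 + 14/5·1 + 9/5·1 = 77/20 ≠ 1 ⇒ order 0.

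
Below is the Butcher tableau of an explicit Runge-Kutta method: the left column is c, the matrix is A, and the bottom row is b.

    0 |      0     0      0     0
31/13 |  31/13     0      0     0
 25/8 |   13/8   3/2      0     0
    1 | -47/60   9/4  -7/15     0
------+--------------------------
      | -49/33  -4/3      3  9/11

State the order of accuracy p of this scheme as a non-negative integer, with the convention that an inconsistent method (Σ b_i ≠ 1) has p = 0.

b = (-49/33, -4/3, 3, 9/11)
c = (0, 31/13, 25/8, 1)
Ac = (0, 0, 93/26, 1219/312)
Σ b_i: (-49/33)·1 + (-4/3)·1 + 3·1 + 9/11·1 = 1 ✓
b·c: (-4/3)·31/13 + 3·25/8 + 9/11·1 = 24071/3432 ≠ 1/2 ⇒ order 1.

1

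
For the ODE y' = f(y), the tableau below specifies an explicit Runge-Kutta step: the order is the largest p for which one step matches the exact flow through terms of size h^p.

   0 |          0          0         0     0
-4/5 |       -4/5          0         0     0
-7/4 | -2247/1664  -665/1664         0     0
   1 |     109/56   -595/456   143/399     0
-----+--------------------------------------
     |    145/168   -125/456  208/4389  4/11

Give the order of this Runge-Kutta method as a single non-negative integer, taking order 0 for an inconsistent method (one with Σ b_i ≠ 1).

4

b = (145/168, -125/456, 208/4389, 4/11)
c = (0, -4/5, -7/4, 1)
Ac = (0, 0, 133/416, 5/12)
Σ b_i: 145/168·1 + (-125/456)·1 + 208/4389·1 + 4/11·1 = 1 ✓
b·c: (-125/456)·(-4/5) + 208/4389·(-7/4) + 4/11·1 = 1/2 ✓
b·c²: (-125/456)·16/25 + 208/4389·49/16 + 4/11·1 = 1/3 ✓
b·Ac: 208/4389·133/416 + 4/11·5/12 = 1/6 ✓
b·c³: (-125/456)·(-64/125) + 208/4389·(-343/64) + 4/11·1 = 1/4 ✓
b·(c∘Ac): 208/4389·(-931/1664) + 4/11·5/12 = 1/8 ✓
b·Ac²: 208/4389·(-133/520) + 4/11·21/80 = 1/12 ✓
b·A²c: 4/11·11/96 = 1/24 ✓; 4 stages ⇒ order 4.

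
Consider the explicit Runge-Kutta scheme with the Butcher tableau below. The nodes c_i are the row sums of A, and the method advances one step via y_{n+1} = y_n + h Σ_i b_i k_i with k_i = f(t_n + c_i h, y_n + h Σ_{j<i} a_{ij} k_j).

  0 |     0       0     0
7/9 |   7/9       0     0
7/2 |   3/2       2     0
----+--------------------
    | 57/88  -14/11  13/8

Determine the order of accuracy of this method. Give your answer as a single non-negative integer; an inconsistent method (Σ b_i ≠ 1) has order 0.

b = (57/88, -14/11, 13/8)
c = (0, 7/9, 7/2)
Ac = (0, 0, 14/9)
Σ b_i: 57/88·1 + (-14/11)·1 + 13/8·1 = 1 ✓
b·c: (-14/11)·7/9 + 13/8·7/2 = 7441/1584 ≠ 1/2 ⇒ order 1.

1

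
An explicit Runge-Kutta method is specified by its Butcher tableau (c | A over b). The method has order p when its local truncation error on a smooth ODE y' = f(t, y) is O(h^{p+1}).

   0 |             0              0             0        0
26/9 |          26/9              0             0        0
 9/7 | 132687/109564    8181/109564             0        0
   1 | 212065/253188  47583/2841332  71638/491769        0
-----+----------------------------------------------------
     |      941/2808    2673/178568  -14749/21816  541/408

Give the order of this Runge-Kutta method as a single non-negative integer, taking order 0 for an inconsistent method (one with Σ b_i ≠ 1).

b = (941/2808, 2673/178568, -14749/21816, 541/408)
c = (0, 26/9, 9/7, 1)
Ac = (0, 0, 909/4214, 255/1082)
Σ b_i: 941/2808·1 + 2673/178568·1 + (-14749/21816)·1 + 541/408·1 = 1 ✓
b·c: 2673/178568·26/9 + (-14749/21816)·9/7 + 541/408·1 = 1/2 ✓
b·c²: 2673/178568·676/81 + (-14749/21816)·81/49 + 541/408·1 = 1/3 ✓
b·Ac: (-14749/21816)·909/4214 + 541/408·255/1082 = 1/6 ✓
b·c³: 2673/178568·17576/729 + (-14749/21816)·729/343 + 541/408·1 = 1/4 ✓
b·(c∘Ac): (-14749/21816)·8181/29498 + 541/408·255/1082 = 1/8 ✓
b·Ac²: (-14749/21816)·1313/2107 + 541/408·1853/4869 = 1/12 ✓
b·A²c: 541/408·17/541 = 1/24 ✓; 4 stages ⇒ order 4.

4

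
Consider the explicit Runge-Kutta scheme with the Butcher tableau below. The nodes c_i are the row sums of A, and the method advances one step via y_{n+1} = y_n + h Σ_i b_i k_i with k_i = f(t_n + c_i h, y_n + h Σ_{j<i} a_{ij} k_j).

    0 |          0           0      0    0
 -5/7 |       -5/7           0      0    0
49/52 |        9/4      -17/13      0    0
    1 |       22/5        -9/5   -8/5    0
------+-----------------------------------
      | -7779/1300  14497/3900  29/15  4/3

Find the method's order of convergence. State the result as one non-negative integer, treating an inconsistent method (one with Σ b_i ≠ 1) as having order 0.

b = (-7779/1300, 14497/3900, 29/15, 4/3)
c = (0, -5/7, 49/52, 1)
Ac = (0, 0, 85/91, -101/455)
Σ b_i: (-7779/1300)·1 + 14497/3900·1 + 29/15·1 + 4/3·1 = 1 ✓
b·c: 14497/3900·(-5/7) + 29/15·49/52 + 4/3·1 = 1/2 ✓
b·c²: 14497/3900·25/49 + 29/15·2401/2704 + 4/3·1 = 468141/94640 ≠ 1/3 ⇒ order 2.
b·Ac: 29/15·85/91 + 4/3·(-101/455) = 687/455 ≠ 1/6

2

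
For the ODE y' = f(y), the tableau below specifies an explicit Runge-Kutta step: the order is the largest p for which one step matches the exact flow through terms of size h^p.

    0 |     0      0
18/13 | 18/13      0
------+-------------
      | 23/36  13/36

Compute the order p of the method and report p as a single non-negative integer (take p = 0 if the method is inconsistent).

b = (23/36, 13/36)
c = (0, 18/13)
Σ b_i: 23/36·1 + 13/36·1 = 1 ✓
b·c: 13/36·18/13 = 1/2 ✓; 2 stages ⇒ order 2.

2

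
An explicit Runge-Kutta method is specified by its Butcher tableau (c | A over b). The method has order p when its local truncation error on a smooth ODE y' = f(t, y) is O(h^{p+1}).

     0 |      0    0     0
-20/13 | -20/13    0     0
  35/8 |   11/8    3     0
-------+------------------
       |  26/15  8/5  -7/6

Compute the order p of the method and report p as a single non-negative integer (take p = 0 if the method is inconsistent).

0

b = (26/15, 8/5, -7/6)
c = (0, -20/13, 35/8)
Ac = (0, 0, -60/13)
Σ b_i: 26/15·1 + 8/5·1 + (-7/6)·1 = 13/6 ≠ 1 ⇒ order 0.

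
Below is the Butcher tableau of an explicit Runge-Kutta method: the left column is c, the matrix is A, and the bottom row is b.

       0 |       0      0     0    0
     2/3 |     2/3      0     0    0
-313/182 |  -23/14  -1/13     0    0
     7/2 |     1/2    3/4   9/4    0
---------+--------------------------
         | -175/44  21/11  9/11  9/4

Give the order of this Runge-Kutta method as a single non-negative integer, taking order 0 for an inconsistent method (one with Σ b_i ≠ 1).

1

b = (-175/44, 21/11, 9/11, 9/4)
c = (0, 2/3, -313/182, 7/2)
Ac = (0, 0, -2/39, -2453/728)
Σ b_i: (-175/44)·1 + 21/11·1 + 9/11·1 + 9/4·1 = 1 ✓
b·c: 21/11·2/3 + 9/11·(-313/182) + 9/4·7/2 = 61987/8008 ≠ 1/2 ⇒ order 1.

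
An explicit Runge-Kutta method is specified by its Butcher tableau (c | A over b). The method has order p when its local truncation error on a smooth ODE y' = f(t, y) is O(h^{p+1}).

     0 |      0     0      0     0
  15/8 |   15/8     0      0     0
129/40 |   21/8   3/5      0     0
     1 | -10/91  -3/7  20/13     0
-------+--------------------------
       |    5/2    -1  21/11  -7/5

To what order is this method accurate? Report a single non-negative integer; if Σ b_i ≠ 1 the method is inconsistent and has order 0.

b = (5/2, -1, 21/11, -7/5)
c = (0, 15/8, 129/40, 1)
Ac = (0, 0, 9/8, 3027/728)
Σ b_i: 5/2·1 + (-1)·1 + 21/11·1 + (-7/5)·1 = 221/110 ≠ 1 ⇒ order 0.

0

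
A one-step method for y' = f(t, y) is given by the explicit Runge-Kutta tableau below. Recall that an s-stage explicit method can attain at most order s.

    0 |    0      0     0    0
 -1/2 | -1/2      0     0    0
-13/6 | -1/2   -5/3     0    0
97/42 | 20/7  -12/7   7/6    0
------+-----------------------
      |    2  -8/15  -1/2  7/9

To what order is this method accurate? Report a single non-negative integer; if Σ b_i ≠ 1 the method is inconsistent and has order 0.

b = (2, -8/15, -1/2, 7/9)
c = (0, -1/2, -13/6, 97/42)
Ac = (0, 0, 5/6, -421/252)
Σ b_i: 2·1 + (-8/15)·1 + (-1/2)·1 + 7/9·1 = 157/90 ≠ 1 ⇒ order 0.

0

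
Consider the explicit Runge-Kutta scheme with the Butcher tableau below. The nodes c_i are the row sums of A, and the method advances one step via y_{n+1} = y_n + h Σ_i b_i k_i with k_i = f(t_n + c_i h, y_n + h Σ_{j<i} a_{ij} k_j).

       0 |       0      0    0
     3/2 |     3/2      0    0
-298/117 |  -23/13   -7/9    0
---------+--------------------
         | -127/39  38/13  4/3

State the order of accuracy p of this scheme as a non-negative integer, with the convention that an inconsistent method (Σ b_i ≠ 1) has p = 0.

1

b = (-127/39, 38/13, 4/3)
c = (0, 3/2, -298/117)
Ac = (0, 0, -7/6)
Σ b_i: (-127/39)·1 + 38/13·1 + 4/3·1 = 1 ✓
b·c: 38/13·3/2 + 4/3·(-298/117) = 347/351 ≠ 1/2 ⇒ order 1.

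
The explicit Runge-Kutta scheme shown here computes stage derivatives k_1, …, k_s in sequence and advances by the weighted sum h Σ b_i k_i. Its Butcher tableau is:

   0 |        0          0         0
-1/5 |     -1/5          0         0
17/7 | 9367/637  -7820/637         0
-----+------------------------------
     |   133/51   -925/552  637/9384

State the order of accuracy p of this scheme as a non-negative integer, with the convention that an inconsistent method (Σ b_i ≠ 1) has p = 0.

3

b = (133/51, -925/552, 637/9384)
c = (0, -1/5, 17/7)
Ac = (0, 0, 1564/637)
Σ b_i: 133/51·1 + (-925/552)·1 + 637/9384·1 = 1 ✓
b·c: (-925/552)·(-1/5) + 637/9384·17/7 = 1/2 ✓
b·c²: (-925/552)·1/25 + 637/9384·289/49 = 1/3 ✓
b·Ac: 637/9384·1564/637 = 1/6 ✓; 3 stages ⇒ order 3.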